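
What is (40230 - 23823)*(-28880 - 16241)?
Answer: -740300247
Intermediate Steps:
(40230 - 23823)*(-28880 - 16241) = 16407*(-45121) = -740300247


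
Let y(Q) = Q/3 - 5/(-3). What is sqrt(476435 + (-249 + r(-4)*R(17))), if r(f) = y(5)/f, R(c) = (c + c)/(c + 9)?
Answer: sqrt(2897108994)/78 ≈ 690.06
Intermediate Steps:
R(c) = 2*c/(9 + c) (R(c) = (2*c)/(9 + c) = 2*c/(9 + c))
y(Q) = 5/3 + Q/3 (y(Q) = Q*(1/3) - 5*(-1/3) = Q/3 + 5/3 = 5/3 + Q/3)
r(f) = 10/(3*f) (r(f) = (5/3 + (1/3)*5)/f = (5/3 + 5/3)/f = 10/(3*f))
sqrt(476435 + (-249 + r(-4)*R(17))) = sqrt(476435 + (-249 + ((10/3)/(-4))*(2*17/(9 + 17)))) = sqrt(476435 + (-249 + ((10/3)*(-1/4))*(2*17/26))) = sqrt(476435 + (-249 - 5*17/(3*26))) = sqrt(476435 + (-249 - 5/6*17/13)) = sqrt(476435 + (-249 - 85/78)) = sqrt(476435 - 19507/78) = sqrt(37142423/78) = sqrt(2897108994)/78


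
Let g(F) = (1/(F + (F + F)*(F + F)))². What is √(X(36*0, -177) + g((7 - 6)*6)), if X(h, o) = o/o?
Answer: √22501/150 ≈ 1.0000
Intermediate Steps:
X(h, o) = 1
g(F) = (F + 4*F²)⁻² (g(F) = (1/(F + (2*F)*(2*F)))² = (1/(F + 4*F²))² = (F + 4*F²)⁻²)
√(X(36*0, -177) + g((7 - 6)*6)) = √(1 + 1/(((7 - 6)*6)²*(1 + 4*((7 - 6)*6))²)) = √(1 + 1/((1*6)²*(1 + 4*(1*6))²)) = √(1 + 1/(6²*(1 + 4*6)²)) = √(1 + 1/(36*(1 + 24)²)) = √(1 + (1/36)/25²) = √(1 + (1/36)*(1/625)) = √(1 + 1/22500) = √(22501/22500) = √22501/150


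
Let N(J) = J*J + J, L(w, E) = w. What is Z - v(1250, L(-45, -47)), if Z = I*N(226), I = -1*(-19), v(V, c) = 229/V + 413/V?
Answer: 609210929/625 ≈ 9.7474e+5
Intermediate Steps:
v(V, c) = 642/V
N(J) = J + J² (N(J) = J² + J = J + J²)
I = 19
Z = 974738 (Z = 19*(226*(1 + 226)) = 19*(226*227) = 19*51302 = 974738)
Z - v(1250, L(-45, -47)) = 974738 - 642/1250 = 974738 - 1*321/625 = 974738 - 321/625 = 609210929/625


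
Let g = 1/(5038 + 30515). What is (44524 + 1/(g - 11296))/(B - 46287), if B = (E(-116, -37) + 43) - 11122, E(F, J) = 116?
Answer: -3576227219287/4598396566150 ≈ -0.77771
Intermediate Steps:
g = 1/35553 ≈ 2.8127e-5
B = -10963 (B = (116 + 43) - 11122 = 159 - 11122 = -10963)
(44524 + 1/(g - 11296))/(B - 46287) = (44524 + 1/(1/35553 - 11296))/(-10963 - 46287) = (44524 + 1/(-401606687/35553))/(-57250) = (44524 - 35553/401606687)*(-1/57250) = (17881136096435/401606687)*(-1/57250) = -3576227219287/4598396566150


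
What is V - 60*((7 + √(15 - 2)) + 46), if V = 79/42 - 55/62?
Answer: -2069533/651 - 60*√13 ≈ -3395.3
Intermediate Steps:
V = 647/651 (V = 79*(1/42) - 55*1/62 = 79/42 - 55/62 = 647/651 ≈ 0.99386)
V - 60*((7 + √(15 - 2)) + 46) = 647/651 - 60*((7 + √(15 - 2)) + 46) = 647/651 - 60*((7 + √13) + 46) = 647/651 - 60*(53 + √13) = 647/651 + (-3180 - 60*√13) = -2069533/651 - 60*√13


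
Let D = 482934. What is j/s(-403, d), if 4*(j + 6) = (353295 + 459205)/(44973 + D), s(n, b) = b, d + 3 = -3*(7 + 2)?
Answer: 2964317/15837210 ≈ 0.18717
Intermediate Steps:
d = -30 (d = -3 - 3*(7 + 2) = -3 - 3*9 = -3 - 27 = -30)
j = -2964317/527907 (j = -6 + ((353295 + 459205)/(44973 + 482934))/4 = -6 + (812500/527907)/4 = -6 + (812500*(1/527907))/4 = -6 + (1/4)*(812500/527907) = -6 + 203125/527907 = -2964317/527907 ≈ -5.6152)
j/s(-403, d) = -2964317/527907/(-30) = -2964317/527907*(-1/30) = 2964317/15837210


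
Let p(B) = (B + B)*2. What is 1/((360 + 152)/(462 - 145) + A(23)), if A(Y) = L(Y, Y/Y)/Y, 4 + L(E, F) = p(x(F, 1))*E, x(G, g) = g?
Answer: 7291/39672 ≈ 0.18378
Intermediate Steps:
p(B) = 4*B (p(B) = (2*B)*2 = 4*B)
L(E, F) = -4 + 4*E (L(E, F) = -4 + (4*1)*E = -4 + 4*E)
A(Y) = (-4 + 4*Y)/Y
1/((360 + 152)/(462 - 145) + A(23)) = 1/((360 + 152)/(462 - 145) + (4 - 4/23)) = 1/(512/317 + (4 - 4*1/23)) = 1/(512*(1/317) + (4 - 4/23)) = 1/(512/317 + 88/23) = 1/(39672/7291) = 7291/39672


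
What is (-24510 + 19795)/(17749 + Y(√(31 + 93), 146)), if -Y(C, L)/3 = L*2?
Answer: -4715/16873 ≈ -0.27944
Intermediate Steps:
Y(C, L) = -6*L (Y(C, L) = -3*L*2 = -6*L)
(-24510 + 19795)/(17749 + Y(√(31 + 93), 146)) = (-24510 + 19795)/(17749 - 6*146) = -4715/(17749 - 876) = -4715/16873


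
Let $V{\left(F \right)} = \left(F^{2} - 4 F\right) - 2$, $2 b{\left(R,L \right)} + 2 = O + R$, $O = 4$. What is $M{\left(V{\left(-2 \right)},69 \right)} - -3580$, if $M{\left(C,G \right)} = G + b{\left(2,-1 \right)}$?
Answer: $3651$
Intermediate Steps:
$b{\left(R,L \right)} = 1 + \frac{R}{2}$ ($b{\left(R,L \right)} = -1 + \frac{4 + R}{2} = -1 + \left(2 + \frac{R}{2}\right) = 1 + \frac{R}{2}$)
$V{\left(F \right)} = -2 + F^{2} - 4 F$
$M{\left(C,G \right)} = 2 + G$ ($M{\left(C,G \right)} = G + \left(1 + \frac{1}{2} \cdot 2\right) = G + \left(1 + 1\right) = G + 2 = 2 + G$)
$M{\left(V{\left(-2 \right)},69 \right)} - -3580 = \left(2 + 69\right) - -3580 = 71 + 3580 = 3651$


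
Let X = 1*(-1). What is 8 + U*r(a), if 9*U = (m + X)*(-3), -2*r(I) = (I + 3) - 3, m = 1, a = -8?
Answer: 8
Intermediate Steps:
X = -1
r(I) = -I/2 (r(I) = -((I + 3) - 3)/2 = -((3 + I) - 3)/2 = -I/2)
U = 0 (U = ((1 - 1)*(-3))/9 = (0*(-3))/9 = (⅑)*0 = 0)
8 + U*r(a) = 8 + 0*(-½*(-8)) = 8 + 0*4 = 8 + 0 = 8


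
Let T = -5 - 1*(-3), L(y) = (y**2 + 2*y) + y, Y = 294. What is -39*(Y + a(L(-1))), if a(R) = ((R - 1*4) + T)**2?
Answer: -13962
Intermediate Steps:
L(y) = y**2 + 3*y
T = -2 (T = -5 + 3 = -2)
a(R) = (-6 + R)**2 (a(R) = ((R - 1*4) - 2)**2 = ((R - 4) - 2)**2 = ((-4 + R) - 2)**2 = (-6 + R)**2)
-39*(Y + a(L(-1))) = -39*(294 + (-6 - (3 - 1))**2) = -39*(294 + (-6 - 1*2)**2) = -39*(294 + (-6 - 2)**2) = -39*(294 + (-8)**2) = -39*(294 + 64) = -39*358 = -13962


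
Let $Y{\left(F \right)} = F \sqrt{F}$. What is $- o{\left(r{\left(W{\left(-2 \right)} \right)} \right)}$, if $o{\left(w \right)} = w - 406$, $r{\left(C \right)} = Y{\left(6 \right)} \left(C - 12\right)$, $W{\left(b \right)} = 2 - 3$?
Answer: $406 + 78 \sqrt{6} \approx 597.06$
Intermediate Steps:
$W{\left(b \right)} = -1$
$Y{\left(F \right)} = F^{\frac{3}{2}}$
$r{\left(C \right)} = 6 \sqrt{6} \left(-12 + C\right)$ ($r{\left(C \right)} = 6^{\frac{3}{2}} \left(C - 12\right) = 6 \sqrt{6} \left(-12 + C\right)$)
$o{\left(w \right)} = -406 + w$
$- o{\left(r{\left(W{\left(-2 \right)} \right)} \right)} = - (-406 + 6 \sqrt{6} \left(-12 - 1\right)) = - (-406 + 6 \sqrt{6} \left(-13\right)) = - (-406 - 78 \sqrt{6}) = 406 + 78 \sqrt{6}$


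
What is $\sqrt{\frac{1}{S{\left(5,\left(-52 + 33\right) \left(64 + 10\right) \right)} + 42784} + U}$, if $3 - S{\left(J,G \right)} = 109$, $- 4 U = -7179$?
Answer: $\frac{\sqrt{363219851393}}{14226} \approx 42.365$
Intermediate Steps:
$U = \frac{7179}{4}$ ($U = \left(- \frac{1}{4}\right) \left(-7179\right) = \frac{7179}{4} \approx 1794.8$)
$S{\left(J,G \right)} = -106$ ($S{\left(J,G \right)} = 3 - 109 = -106$)
$\sqrt{\frac{1}{S{\left(5,\left(-52 + 33\right) \left(64 + 10\right) \right)} + 42784} + U} = \sqrt{\frac{1}{-106 + 42784} + \frac{7179}{4}} = \sqrt{\frac{1}{42678} + \frac{7179}{4}} = \sqrt{\frac{153192683}{85356}} = \frac{\sqrt{363219851393}}{14226}$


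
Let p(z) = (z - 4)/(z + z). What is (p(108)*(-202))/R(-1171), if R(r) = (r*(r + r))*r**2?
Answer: -1313/50768150762187 ≈ -2.5863e-11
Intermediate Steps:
R(r) = 2*r**4 (R(r) = (r*(2*r))*r**2 = (2*r**2)*r**2 = 2*r**4)
p(z) = (-4 + z)/(2*z) (p(z) = (-4 + z)/((2*z)) = (-4 + z)*(1/(2*z)) = (-4 + z)/(2*z))
(p(108)*(-202))/R(-1171) = (((1/2)*(-4 + 108)/108)*(-202))/((2*(-1171)**4)) = (((1/2)*(1/108)*104)*(-202))/((2*1880301880081)) = ((13/27)*(-202))/3760603760162 = -2626/27*1/3760603760162 = -1313/50768150762187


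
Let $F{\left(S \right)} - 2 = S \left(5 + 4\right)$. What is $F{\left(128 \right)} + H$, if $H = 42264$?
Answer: $43418$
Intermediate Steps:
$F{\left(S \right)} = 2 + 9 S$ ($F{\left(S \right)} = 2 + S \left(5 + 4\right) = 2 + S 9 = 2 + 9 S$)
$F{\left(128 \right)} + H = \left(2 + 9 \cdot 128\right) + 42264 = \left(2 + 1152\right) + 42264 = 1154 + 42264 = 43418$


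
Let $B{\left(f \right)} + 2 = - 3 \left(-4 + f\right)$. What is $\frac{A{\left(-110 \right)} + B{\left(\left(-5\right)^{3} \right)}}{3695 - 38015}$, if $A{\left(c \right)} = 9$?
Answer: $- \frac{197}{17160} \approx -0.01148$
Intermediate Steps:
$B{\left(f \right)} = 10 - 3 f$ ($B{\left(f \right)} = -2 - 3 \left(-4 + f\right) = -2 - \left(-12 + 3 f\right) = 10 - 3 f$)
$\frac{A{\left(-110 \right)} + B{\left(\left(-5\right)^{3} \right)}}{3695 - 38015} = \frac{9 - \left(-10 + 3 \left(-5\right)^{3}\right)}{3695 - 38015} = \frac{9 + \left(10 - -375\right)}{-34320} = \left(9 + \left(10 + 375\right)\right) \left(- \frac{1}{34320}\right) = \left(9 + 385\right) \left(- \frac{1}{34320}\right) = 394 \left(- \frac{1}{34320}\right) = - \frac{197}{17160}$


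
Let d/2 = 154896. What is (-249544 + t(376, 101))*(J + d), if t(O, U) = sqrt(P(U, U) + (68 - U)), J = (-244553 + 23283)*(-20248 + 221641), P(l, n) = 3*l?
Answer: 11120159594290992 - 133685757954*sqrt(30) ≈ 1.1119e+16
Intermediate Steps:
d = 309792 (d = 2*154896 = 309792)
J = -44562229110 (J = -221270*201393 = -44562229110)
t(O, U) = sqrt(68 + 2*U) (t(O, U) = sqrt(3*U + (68 - U)) = sqrt(68 + 2*U))
(-249544 + t(376, 101))*(J + d) = (-249544 + sqrt(68 + 2*101))*(-44562229110 + 309792) = (-249544 + sqrt(68 + 202))*(-44561919318) = (-249544 + sqrt(270))*(-44561919318) = (-249544 + 3*sqrt(30))*(-44561919318) = 11120159594290992 - 133685757954*sqrt(30)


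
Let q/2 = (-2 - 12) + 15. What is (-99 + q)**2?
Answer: 9409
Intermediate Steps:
q = 2 (q = 2*((-2 - 12) + 15) = 2*(-14 + 15) = 2*1 = 2)
(-99 + q)**2 = (-99 + 2)**2 = (-97)**2 = 9409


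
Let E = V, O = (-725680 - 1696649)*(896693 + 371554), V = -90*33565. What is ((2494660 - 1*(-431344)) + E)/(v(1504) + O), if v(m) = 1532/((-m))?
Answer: 35662096/1155113919211271 ≈ 3.0873e-8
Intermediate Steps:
v(m) = -1532/m (v(m) = 1532*(-1/m) = -1532/m)
V = -3020850
O = -3072111487263 (O = -2422329*1268247 = -3072111487263)
E = -3020850
((2494660 - 1*(-431344)) + E)/(v(1504) + O) = ((2494660 - 1*(-431344)) - 3020850)/(-1532/1504 - 3072111487263) = ((2494660 + 431344) - 3020850)/(-1532*1/1504 - 3072111487263) = (2926004 - 3020850)/(-383/376 - 3072111487263) = -94846/(-1155113919211271/376) = -94846*(-376/1155113919211271) = 35662096/1155113919211271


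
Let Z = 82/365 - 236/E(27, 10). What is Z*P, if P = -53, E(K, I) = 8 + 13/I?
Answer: 45250022/33945 ≈ 1333.0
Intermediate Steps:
Z = -853774/33945 (Z = 82/365 - 236/(8 + 13/10) = 82/365 - 236/93/10 = 82/365 - 236*10/93 = 82/365 - 2360/93 = -853774/33945 ≈ -25.152)
Z*P = -853774/33945*(-53) = 45250022/33945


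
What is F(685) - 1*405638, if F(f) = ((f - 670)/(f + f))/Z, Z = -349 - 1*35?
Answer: -14226535937/35072 ≈ -4.0564e+5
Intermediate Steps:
Z = -384 (Z = -349 - 35 = -384)
F(f) = -(-670 + f)/(768*f) (F(f) = ((f - 670)/(f + f))/(-384) = ((-670 + f)/((2*f)))*(-1/384) = ((-670 + f)*(1/(2*f)))*(-1/384) = ((-670 + f)/(2*f))*(-1/384) = -(-670 + f)/(768*f))
F(685) - 1*405638 = (1/768)*(670 - 1*685)/685 - 1*405638 = (1/768)*(1/685)*(670 - 685) - 405638 = (1/768)*(1/685)*(-15) - 405638 = -1/35072 - 405638 = -14226535937/35072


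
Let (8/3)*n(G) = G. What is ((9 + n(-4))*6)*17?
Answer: 765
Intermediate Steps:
n(G) = 3*G/8
((9 + n(-4))*6)*17 = ((9 + (3/8)*(-4))*6)*17 = ((9 - 3/2)*6)*17 = ((15/2)*6)*17 = 45*17 = 765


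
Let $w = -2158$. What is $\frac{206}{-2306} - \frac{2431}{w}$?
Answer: $\frac{198513}{191398} \approx 1.0372$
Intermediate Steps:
$\frac{206}{-2306} - \frac{2431}{w} = \frac{206}{-2306} - \frac{2431}{-2158} = 206 \left(- \frac{1}{2306}\right) - - \frac{187}{166} = - \frac{103}{1153} + \frac{187}{166} = \frac{198513}{191398}$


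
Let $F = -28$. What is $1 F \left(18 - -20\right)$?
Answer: $-1064$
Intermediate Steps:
$1 F \left(18 - -20\right) = 1 \left(-28\right) \left(18 - -20\right) = - 28 \left(18 + 20\right) = \left(-28\right) 38 = -1064$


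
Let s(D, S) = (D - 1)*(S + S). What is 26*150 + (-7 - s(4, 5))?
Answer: 3863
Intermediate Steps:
s(D, S) = 2*S*(-1 + D) (s(D, S) = (-1 + D)*(2*S) = 2*S*(-1 + D))
26*150 + (-7 - s(4, 5)) = 26*150 + (-7 - 2*5*(-1 + 4)) = 3900 + (-7 - 2*5*3) = 3900 + (-7 - 1*30) = 3900 + (-7 - 30) = 3900 - 37 = 3863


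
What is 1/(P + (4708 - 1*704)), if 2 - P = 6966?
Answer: -1/2960 ≈ -0.00033784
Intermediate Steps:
P = -6964 (P = 2 - 1*6966 = 2 - 6966 = -6964)
1/(P + (4708 - 1*704)) = 1/(-6964 + (4708 - 1*704)) = 1/(-6964 + (4708 - 704)) = 1/(-6964 + 4004) = 1/(-2960) = -1/2960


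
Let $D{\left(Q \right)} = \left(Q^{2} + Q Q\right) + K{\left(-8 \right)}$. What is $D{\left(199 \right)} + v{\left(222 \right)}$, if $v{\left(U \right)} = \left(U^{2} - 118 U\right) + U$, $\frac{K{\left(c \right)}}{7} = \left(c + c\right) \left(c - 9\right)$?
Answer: $104416$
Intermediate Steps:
$K{\left(c \right)} = 14 c \left(-9 + c\right)$ ($K{\left(c \right)} = 7 \left(c + c\right) \left(c - 9\right) = 7 \cdot 2 c \left(-9 + c\right) = 14 c \left(-9 + c\right)$)
$D{\left(Q \right)} = 1904 + 2 Q^{2}$ ($D{\left(Q \right)} = \left(Q^{2} + Q Q\right) + 14 \left(-8\right) \left(-9 - 8\right) = \left(Q^{2} + Q^{2}\right) + 14 \left(-8\right) \left(-17\right) = 2 Q^{2} + 1904 = 1904 + 2 Q^{2}$)
$v{\left(U \right)} = U^{2} - 117 U$
$D{\left(199 \right)} + v{\left(222 \right)} = \left(1904 + 2 \cdot 199^{2}\right) + 222 \left(-117 + 222\right) = \left(1904 + 2 \cdot 39601\right) + 222 \cdot 105 = \left(1904 + 79202\right) + 23310 = 81106 + 23310 = 104416$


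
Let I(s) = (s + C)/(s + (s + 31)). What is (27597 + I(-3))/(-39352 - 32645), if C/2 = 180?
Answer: -230094/599975 ≈ -0.38351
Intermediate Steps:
C = 360 (C = 2*180 = 360)
I(s) = (360 + s)/(31 + 2*s) (I(s) = (s + 360)/(s + (s + 31)) = (360 + s)/(s + (31 + s)) = (360 + s)/(31 + 2*s))
(27597 + I(-3))/(-39352 - 32645) = (27597 + (360 - 3)/(31 + 2*(-3)))/(-39352 - 32645) = (27597 + 357/(31 - 6))/(-71997) = (27597 + 357/25)*(-1/71997) = (690282/25)*(-1/71997) = -230094/599975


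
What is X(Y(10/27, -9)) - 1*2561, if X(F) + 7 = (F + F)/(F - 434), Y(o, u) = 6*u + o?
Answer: -16903696/6583 ≈ -2567.8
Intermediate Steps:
Y(o, u) = o + 6*u
X(F) = -7 + 2*F/(-434 + F) (X(F) = -7 + (F + F)/(F - 434) = -7 + (2*F)/(-434 + F) = -7 + 2*F/(-434 + F))
X(Y(10/27, -9)) - 1*2561 = (3038 - 5*(10/27 + 6*(-9)))/(-434 + (10/27 + 6*(-9))) - 1*2561 = (3038 - 5*(10*(1/27) - 54))/(-434 + (10*(1/27) - 54)) - 2561 = (3038 - 5*(10/27 - 54))/(-434 + (10/27 - 54)) - 2561 = (3038 - 5*(-1448/27))/(-434 - 1448/27) - 2561 = (3038 + 7240/27)/(-13166/27) - 2561 = -27/13166*89266/27 - 2561 = -44633/6583 - 2561 = -16903696/6583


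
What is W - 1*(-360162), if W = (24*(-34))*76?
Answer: 298146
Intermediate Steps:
W = -62016 (W = -816*76 = -62016)
W - 1*(-360162) = -62016 - 1*(-360162) = -62016 + 360162 = 298146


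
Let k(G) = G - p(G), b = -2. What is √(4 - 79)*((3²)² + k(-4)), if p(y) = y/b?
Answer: 375*I*√3 ≈ 649.52*I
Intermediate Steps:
p(y) = -y/2 (p(y) = y/(-2) = y*(-½) = -y/2)
k(G) = 3*G/2 (k(G) = G - (-1)*G/2 = G + G/2 = 3*G/2)
√(4 - 79)*((3²)² + k(-4)) = √(4 - 79)*((3²)² + (3/2)*(-4)) = √(-75)*(9² - 6) = (5*I*√3)*(81 - 6) = (5*I*√3)*75 = 375*I*√3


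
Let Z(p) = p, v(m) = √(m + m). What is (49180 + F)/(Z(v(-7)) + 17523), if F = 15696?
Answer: 1136822148/307055543 - 64876*I*√14/307055543 ≈ 3.7023 - 0.00079055*I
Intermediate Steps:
v(m) = √2*√m (v(m) = √(2*m) = √2*√m)
(49180 + F)/(Z(v(-7)) + 17523) = (49180 + 15696)/(√2*√(-7) + 17523) = 64876/(√2*(I*√7) + 17523) = 64876/(I*√14 + 17523) = 64876/(17523 + I*√14)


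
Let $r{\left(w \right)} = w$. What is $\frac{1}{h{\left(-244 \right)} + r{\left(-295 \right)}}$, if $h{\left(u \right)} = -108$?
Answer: $- \frac{1}{403} \approx -0.0024814$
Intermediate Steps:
$\frac{1}{h{\left(-244 \right)} + r{\left(-295 \right)}} = \frac{1}{-108 - 295} = \frac{1}{-403} = - \frac{1}{403}$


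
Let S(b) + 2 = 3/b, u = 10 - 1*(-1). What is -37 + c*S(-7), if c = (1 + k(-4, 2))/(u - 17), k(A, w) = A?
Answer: -535/14 ≈ -38.214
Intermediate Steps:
u = 11 (u = 10 + 1 = 11)
c = ½ (c = (1 - 4)/(11 - 17) = -3/(-6) = -3*(-⅙) = ½ ≈ 0.50000)
S(b) = -2 + 3/b
-37 + c*S(-7) = -37 + (-2 + 3/(-7))/2 = -37 + (-2 + 3*(-⅐))/2 = -37 + (-2 - 3/7)/2 = -37 + (½)*(-17/7) = -37 - 17/14 = -535/14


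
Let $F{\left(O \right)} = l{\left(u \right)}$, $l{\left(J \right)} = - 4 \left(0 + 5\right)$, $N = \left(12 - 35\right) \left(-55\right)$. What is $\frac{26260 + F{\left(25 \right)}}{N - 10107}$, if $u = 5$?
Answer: $- \frac{13120}{4421} \approx -2.9677$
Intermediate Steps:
$N = 1265$ ($N = \left(-23\right) \left(-55\right) = 1265$)
$l{\left(J \right)} = -20$ ($l{\left(J \right)} = \left(-4\right) 5 = -20$)
$F{\left(O \right)} = -20$
$\frac{26260 + F{\left(25 \right)}}{N - 10107} = \frac{26260 - 20}{1265 - 10107} = \frac{26240}{-8842} = 26240 \left(- \frac{1}{8842}\right) = - \frac{13120}{4421}$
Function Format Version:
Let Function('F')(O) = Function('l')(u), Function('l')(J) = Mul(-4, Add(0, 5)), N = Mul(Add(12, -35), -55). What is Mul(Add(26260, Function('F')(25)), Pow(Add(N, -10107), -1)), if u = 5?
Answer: Rational(-13120, 4421) ≈ -2.9677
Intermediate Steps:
N = 1265 (N = Mul(-23, -55) = 1265)
Function('l')(J) = -20 (Function('l')(J) = Mul(-4, 5) = -20)
Function('F')(O) = -20
Mul(Add(26260, Function('F')(25)), Pow(Add(N, -10107), -1)) = Mul(Add(26260, -20), Pow(Add(1265, -10107), -1)) = Mul(26240, Pow(-8842, -1)) = Mul(26240, Rational(-1, 8842)) = Rational(-13120, 4421)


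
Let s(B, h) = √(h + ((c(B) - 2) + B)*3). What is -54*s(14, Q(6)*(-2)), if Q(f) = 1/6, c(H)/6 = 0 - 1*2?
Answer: -18*I*√3 ≈ -31.177*I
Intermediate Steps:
c(H) = -12 (c(H) = 6*(0 - 1*2) = 6*(0 - 2) = 6*(-2) = -12)
Q(f) = ⅙
s(B, h) = √(-42 + h + 3*B) (s(B, h) = √(h + ((-12 - 2) + B)*3) = √(h + (-14 + B)*3) = √(h + (-42 + 3*B)) = √(-42 + h + 3*B))
-54*s(14, Q(6)*(-2)) = -54*√(-42 + (⅙)*(-2) + 3*14) = -54*√(-42 - ⅓ + 42) = -18*I*√3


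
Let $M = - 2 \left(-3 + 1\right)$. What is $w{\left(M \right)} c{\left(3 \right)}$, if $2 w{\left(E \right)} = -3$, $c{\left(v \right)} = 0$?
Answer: $0$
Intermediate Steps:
$M = 4$ ($M = \left(-2\right) \left(-2\right) = 4$)
$w{\left(E \right)} = - \frac{3}{2}$ ($w{\left(E \right)} = \frac{1}{2} \left(-3\right) = - \frac{3}{2}$)
$w{\left(M \right)} c{\left(3 \right)} = \left(- \frac{3}{2}\right) 0 = 0$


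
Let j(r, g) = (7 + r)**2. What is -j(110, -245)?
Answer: -13689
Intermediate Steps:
-j(110, -245) = -(7 + 110)**2 = -1*117**2 = -1*13689 = -13689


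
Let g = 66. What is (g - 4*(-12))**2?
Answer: 12996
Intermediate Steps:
(g - 4*(-12))**2 = (66 - 4*(-12))**2 = (66 + 48)**2 = 114**2 = 12996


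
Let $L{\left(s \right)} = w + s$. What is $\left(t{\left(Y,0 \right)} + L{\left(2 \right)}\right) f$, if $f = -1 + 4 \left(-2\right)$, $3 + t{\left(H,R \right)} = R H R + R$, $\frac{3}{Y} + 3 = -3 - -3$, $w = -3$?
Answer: $36$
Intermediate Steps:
$Y = -1$ ($Y = \frac{3}{-3 - 0} = \frac{3}{-3 + \left(-3 + 3\right)} = \frac{3}{-3 + 0} = \frac{3}{-3} = 3 \left(- \frac{1}{3}\right) = -1$)
$t{\left(H,R \right)} = -3 + R + H R^{2}$ ($t{\left(H,R \right)} = -3 + \left(R H R + R\right) = -3 + \left(H R R + R\right) = -3 + \left(H R^{2} + R\right) = -3 + \left(R + H R^{2}\right) = -3 + R + H R^{2}$)
$L{\left(s \right)} = -3 + s$
$f = -9$ ($f = -1 - 8 = -9$)
$\left(t{\left(Y,0 \right)} + L{\left(2 \right)}\right) f = \left(\left(-3 + 0 - 0^{2}\right) + \left(-3 + 2\right)\right) \left(-9\right) = \left(\left(-3 + 0 - 0\right) - 1\right) \left(-9\right) = \left(\left(-3 + 0 + 0\right) - 1\right) \left(-9\right) = \left(-3 - 1\right) \left(-9\right) = \left(-4\right) \left(-9\right) = 36$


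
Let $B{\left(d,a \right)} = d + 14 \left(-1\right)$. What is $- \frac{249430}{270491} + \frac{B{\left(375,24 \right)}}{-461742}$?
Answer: $- \frac{115269954311}{124897055322} \approx -0.92292$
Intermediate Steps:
$B{\left(d,a \right)} = -14 + d$ ($B{\left(d,a \right)} = d - 14 = -14 + d$)
$- \frac{249430}{270491} + \frac{B{\left(375,24 \right)}}{-461742} = - \frac{249430}{270491} + \frac{-14 + 375}{-461742} = \left(-249430\right) \frac{1}{270491} + 361 \left(- \frac{1}{461742}\right) = - \frac{249430}{270491} - \frac{361}{461742} = - \frac{115269954311}{124897055322}$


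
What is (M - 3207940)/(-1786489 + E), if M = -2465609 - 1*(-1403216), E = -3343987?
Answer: 4270333/5130476 ≈ 0.83235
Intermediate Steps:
M = -1062393 (M = -2465609 + 1403216 = -1062393)
(M - 3207940)/(-1786489 + E) = (-1062393 - 3207940)/(-1786489 - 3343987) = -4270333/(-5130476) = -4270333*(-1/5130476) = 4270333/5130476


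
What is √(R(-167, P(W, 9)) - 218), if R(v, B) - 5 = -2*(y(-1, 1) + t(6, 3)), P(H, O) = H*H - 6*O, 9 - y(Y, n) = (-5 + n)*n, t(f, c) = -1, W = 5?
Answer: I*√237 ≈ 15.395*I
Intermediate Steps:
y(Y, n) = 9 - n*(-5 + n) (y(Y, n) = 9 - (-5 + n)*n = 9 - n*(-5 + n))
P(H, O) = H² - 6*O
R(v, B) = -19 (R(v, B) = 5 - 2*((9 - 1*1² + 5*1) - 1) = 5 - 2*((9 - 1*1 + 5) - 1) = 5 - 2*((9 - 1 + 5) - 1) = 5 - 2*(13 - 1) = 5 - 2*12 = 5 - 24 = -19)
√(R(-167, P(W, 9)) - 218) = √(-19 - 218) = √(-237) = I*√237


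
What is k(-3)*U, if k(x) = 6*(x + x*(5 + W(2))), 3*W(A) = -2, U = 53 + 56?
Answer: -10464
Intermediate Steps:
U = 109
W(A) = -⅔ (W(A) = (⅓)*(-2) = -⅔)
k(x) = 32*x (k(x) = 6*(x + x*(5 - ⅔)) = 6*(x + x*(13/3)) = 6*(x + 13*x/3) = 6*(16*x/3) = 32*x)
k(-3)*U = (32*(-3))*109 = -96*109 = -10464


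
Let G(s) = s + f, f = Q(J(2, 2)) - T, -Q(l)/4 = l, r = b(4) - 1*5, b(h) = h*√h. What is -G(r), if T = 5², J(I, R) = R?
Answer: 30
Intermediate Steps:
b(h) = h^(3/2)
r = 3 (r = 4^(3/2) - 1*5 = 8 - 5 = 3)
T = 25
Q(l) = -4*l
f = -33 (f = -4*2 - 1*25 = -8 - 25 = -33)
G(s) = -33 + s (G(s) = s - 33 = -33 + s)
-G(r) = -(-33 + 3) = -1*(-30) = 30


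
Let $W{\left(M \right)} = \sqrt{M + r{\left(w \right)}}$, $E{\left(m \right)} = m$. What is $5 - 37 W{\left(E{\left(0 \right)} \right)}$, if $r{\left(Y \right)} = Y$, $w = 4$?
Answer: $-69$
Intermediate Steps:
$W{\left(M \right)} = \sqrt{4 + M}$ ($W{\left(M \right)} = \sqrt{M + 4} = \sqrt{4 + M}$)
$5 - 37 W{\left(E{\left(0 \right)} \right)} = 5 - 37 \sqrt{4 + 0} = 5 - 37 \sqrt{4} = 5 - 74 = -69$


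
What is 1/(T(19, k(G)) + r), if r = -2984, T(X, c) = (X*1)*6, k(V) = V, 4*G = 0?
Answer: -1/2870 ≈ -0.00034843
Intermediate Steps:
G = 0 (G = (¼)*0 = 0)
T(X, c) = 6*X (T(X, c) = X*6 = 6*X)
1/(T(19, k(G)) + r) = 1/(6*19 - 2984) = 1/(114 - 2984) = 1/(-2870) = -1/2870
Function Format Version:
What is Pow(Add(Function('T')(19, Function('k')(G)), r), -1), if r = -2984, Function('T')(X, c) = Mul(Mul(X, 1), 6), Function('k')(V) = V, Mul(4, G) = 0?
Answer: Rational(-1, 2870) ≈ -0.00034843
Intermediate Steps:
G = 0 (G = Mul(Rational(1, 4), 0) = 0)
Function('T')(X, c) = Mul(6, X) (Function('T')(X, c) = Mul(X, 6) = Mul(6, X))
Pow(Add(Function('T')(19, Function('k')(G)), r), -1) = Pow(Add(Mul(6, 19), -2984), -1) = Pow(Add(114, -2984), -1) = Pow(-2870, -1) = Rational(-1, 2870)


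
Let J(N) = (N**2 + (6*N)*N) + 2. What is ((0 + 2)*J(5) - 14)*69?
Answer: 23460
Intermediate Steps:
J(N) = 2 + 7*N**2 (J(N) = (N**2 + 6*N**2) + 2 = 7*N**2 + 2 = 2 + 7*N**2)
((0 + 2)*J(5) - 14)*69 = ((0 + 2)*(2 + 7*5**2) - 14)*69 = (2*(2 + 7*25) - 14)*69 = (2*(2 + 175) - 14)*69 = (2*177 - 14)*69 = (354 - 14)*69 = 340*69 = 23460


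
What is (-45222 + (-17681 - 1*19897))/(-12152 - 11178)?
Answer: 8280/2333 ≈ 3.5491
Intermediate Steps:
(-45222 + (-17681 - 1*19897))/(-12152 - 11178) = (-45222 + (-17681 - 19897))/(-23330) = (-45222 - 37578)*(-1/23330) = -82800*(-1/23330) = 8280/2333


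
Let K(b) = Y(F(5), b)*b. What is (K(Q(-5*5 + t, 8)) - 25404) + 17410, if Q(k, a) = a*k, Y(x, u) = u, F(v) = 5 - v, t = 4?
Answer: 20230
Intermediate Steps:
K(b) = b² (K(b) = b*b = b²)
(K(Q(-5*5 + t, 8)) - 25404) + 17410 = ((8*(-5*5 + 4))² - 25404) + 17410 = ((8*(-25 + 4))² - 25404) + 17410 = ((8*(-21))² - 25404) + 17410 = ((-168)² - 25404) + 17410 = (28224 - 25404) + 17410 = 2820 + 17410 = 20230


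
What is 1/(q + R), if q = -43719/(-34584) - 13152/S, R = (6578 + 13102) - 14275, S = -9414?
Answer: 18087432/97810704373 ≈ 0.00018492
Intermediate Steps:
R = 5405 (R = 19680 - 14275 = 5405)
q = 48134413/18087432 (q = -43719/(-34584) - 13152/(-9414) = -43719*(-1/34584) - 13152*(-1/9414) = 14573/11528 + 2192/1569 = 48134413/18087432 ≈ 2.6612)
1/(q + R) = 1/(48134413/18087432 + 5405) = 1/(97810704373/18087432) = 18087432/97810704373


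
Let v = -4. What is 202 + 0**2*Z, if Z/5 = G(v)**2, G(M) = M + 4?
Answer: 202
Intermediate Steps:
G(M) = 4 + M
Z = 0 (Z = 5*(4 - 4)**2 = 5*0**2 = 5*0 = 0)
202 + 0**2*Z = 202 + 0**2*0 = 202 + 0*0 = 202 + 0 = 202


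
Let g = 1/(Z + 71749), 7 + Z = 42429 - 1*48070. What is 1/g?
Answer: 66101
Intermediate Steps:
Z = -5648 (Z = -7 + (42429 - 1*48070) = -7 + (42429 - 48070) = -7 - 5641 = -5648)
g = 1/66101 (g = 1/(-5648 + 71749) = 1/66101 ≈ 1.5128e-5)
1/g = 1/(1/66101) = 66101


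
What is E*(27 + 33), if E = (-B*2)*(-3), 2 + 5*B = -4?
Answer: -432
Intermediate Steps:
B = -6/5 (B = -2/5 + (1/5)*(-4) = -2/5 - 4/5 = -6/5 ≈ -1.2000)
E = -36/5 (E = (-1*(-6/5)*2)*(-3) = ((6/5)*2)*(-3) = (12/5)*(-3) = -36/5 ≈ -7.2000)
E*(27 + 33) = -36*(27 + 33)/5 = -36/5*60 = -432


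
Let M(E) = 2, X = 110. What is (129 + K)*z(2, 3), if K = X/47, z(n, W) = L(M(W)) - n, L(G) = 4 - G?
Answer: 0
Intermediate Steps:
z(n, W) = 2 - n (z(n, W) = (4 - 1*2) - n = (4 - 2) - n = 2 - n)
K = 110/47 ≈ 2.3404
(129 + K)*z(2, 3) = (129 + 110/47)*(2 - 1*2) = 6173*(2 - 2)/47 = (6173/47)*0 = 0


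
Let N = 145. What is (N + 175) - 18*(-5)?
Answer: 410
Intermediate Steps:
(N + 175) - 18*(-5) = (145 + 175) - 18*(-5) = 320 - 1*(-90) = 320 + 90 = 410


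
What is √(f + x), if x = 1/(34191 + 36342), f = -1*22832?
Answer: I*√12620778898835/23511 ≈ 151.1*I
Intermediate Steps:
f = -22832
x = 1/70533 ≈ 1.4178e-5
√(f + x) = √(-22832 + 1/70533) = √(-1610409455/70533) = I*√12620778898835/23511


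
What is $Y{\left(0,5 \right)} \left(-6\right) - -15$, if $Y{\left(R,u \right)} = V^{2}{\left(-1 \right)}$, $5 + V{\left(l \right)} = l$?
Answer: $-201$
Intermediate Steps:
$V{\left(l \right)} = -5 + l$
$Y{\left(R,u \right)} = 36$ ($Y{\left(R,u \right)} = \left(-5 - 1\right)^{2} = \left(-6\right)^{2} = 36$)
$Y{\left(0,5 \right)} \left(-6\right) - -15 = 36 \left(-6\right) - -15 = -216 + 15 = -201$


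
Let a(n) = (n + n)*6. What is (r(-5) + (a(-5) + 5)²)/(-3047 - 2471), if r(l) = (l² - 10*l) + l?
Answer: -3095/5518 ≈ -0.56089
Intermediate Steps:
a(n) = 12*n (a(n) = (2*n)*6 = 12*n)
r(l) = l² - 9*l
(r(-5) + (a(-5) + 5)²)/(-3047 - 2471) = (-5*(-9 - 5) + (12*(-5) + 5)²)/(-3047 - 2471) = (-5*(-14) + (-60 + 5)²)/(-5518) = (70 + (-55)²)*(-1/5518) = (70 + 3025)*(-1/5518) = 3095*(-1/5518) = -3095/5518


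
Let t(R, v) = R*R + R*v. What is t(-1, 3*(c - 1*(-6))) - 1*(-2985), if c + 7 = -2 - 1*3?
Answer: 3004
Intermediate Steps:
c = -12 (c = -7 + (-2 - 1*3) = -7 + (-2 - 3) = -7 - 5 = -12)
t(R, v) = R² + R*v
t(-1, 3*(c - 1*(-6))) - 1*(-2985) = -(-1 + 3*(-12 - 1*(-6))) - 1*(-2985) = -(-1 + 3*(-12 + 6)) + 2985 = -(-1 + 3*(-6)) + 2985 = -(-1 - 18) + 2985 = -1*(-19) + 2985 = 19 + 2985 = 3004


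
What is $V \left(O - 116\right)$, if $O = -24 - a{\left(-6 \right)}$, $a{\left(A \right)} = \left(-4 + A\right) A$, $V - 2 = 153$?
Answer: $-31000$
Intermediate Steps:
$V = 155$ ($V = 2 + 153 = 155$)
$a{\left(A \right)} = A \left(-4 + A\right)$
$O = -84$ ($O = -24 - - 6 \left(-4 - 6\right) = -24 - \left(-6\right) \left(-10\right) = -24 - 60 = -84$)
$V \left(O - 116\right) = 155 \left(-84 - 116\right) = 155 \left(-200\right) = -31000$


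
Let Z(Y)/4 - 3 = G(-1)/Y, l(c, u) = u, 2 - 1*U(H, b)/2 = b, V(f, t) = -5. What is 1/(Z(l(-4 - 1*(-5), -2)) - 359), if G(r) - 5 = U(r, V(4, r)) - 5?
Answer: -1/375 ≈ -0.0026667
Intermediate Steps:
U(H, b) = 4 - 2*b
G(r) = 14 (G(r) = 5 + ((4 - 2*(-5)) - 5) = 5 + ((4 + 10) - 5) = 5 + (14 - 5) = 5 + 9 = 14)
Z(Y) = 12 + 56/Y (Z(Y) = 12 + 4*(14/Y) = 12 + 56/Y)
1/(Z(l(-4 - 1*(-5), -2)) - 359) = 1/((12 + 56/(-2)) - 359) = 1/((12 + 56*(-½)) - 359) = 1/((12 - 28) - 359) = 1/(-16 - 359) = 1/(-375) = -1/375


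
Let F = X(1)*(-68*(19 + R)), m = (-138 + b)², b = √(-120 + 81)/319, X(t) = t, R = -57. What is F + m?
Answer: 2200886869/101761 - 276*I*√39/319 ≈ 21628.0 - 5.4032*I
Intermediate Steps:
b = I*√39/319 (b = √(-39)*(1/319) = (I*√39)*(1/319) = I*√39/319 ≈ 0.019577*I)
m = (-138 + I*√39/319)² ≈ 19044.0 - 5.4*I
F = 2584 (F = 1*(-68*(19 - 57)) = 1*(-68*(-38)) = 1*2584 = 2584)
F + m = 2584 + (44022 - I*√39)²/101761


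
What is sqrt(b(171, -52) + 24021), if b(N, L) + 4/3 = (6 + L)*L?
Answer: sqrt(237705)/3 ≈ 162.52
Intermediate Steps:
b(N, L) = -4/3 + L*(6 + L) (b(N, L) = -4/3 + (6 + L)*L = -4/3 + L*(6 + L))
sqrt(b(171, -52) + 24021) = sqrt((-4/3 + (-52)**2 + 6*(-52)) + 24021) = sqrt((-4/3 + 2704 - 312) + 24021) = sqrt(7172/3 + 24021) = sqrt(79235/3) = sqrt(237705)/3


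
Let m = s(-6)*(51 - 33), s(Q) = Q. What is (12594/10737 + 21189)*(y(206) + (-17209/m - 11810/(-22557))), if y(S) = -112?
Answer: 2947871742181603/2906334108 ≈ 1.0143e+6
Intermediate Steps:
m = -108 (m = -6*(51 - 33) = -6*18 = -108)
(12594/10737 + 21189)*(y(206) + (-17209/m - 11810/(-22557))) = (12594/10737 + 21189)*(-112 + (-17209/(-108) - 11810/(-22557))) = (12594*(1/10737) + 21189)*(-112 + (-17209*(-1/108) - 11810*(-1/22557))) = (4198/3579 + 21189)*(-112 + (17209/108 + 11810/22557)) = 75839629*(-112 + 129819631/812052)/3579 = (75839629/3579)*(38869807/812052) = 2947871742181603/2906334108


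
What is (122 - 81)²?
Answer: 1681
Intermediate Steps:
(122 - 81)² = 41² = 1681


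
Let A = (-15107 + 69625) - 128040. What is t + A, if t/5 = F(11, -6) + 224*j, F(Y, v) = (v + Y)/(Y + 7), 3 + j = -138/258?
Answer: -59969273/774 ≈ -77480.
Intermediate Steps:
j = -152/43 (j = -3 - 138/258 = -3 - 138*1/258 = -3 - 23/43 = -152/43 ≈ -3.5349)
F(Y, v) = (Y + v)/(7 + Y)
A = -73522 (A = 54518 - 128040 = -73522)
t = -3063245/774 (t = 5*((11 - 6)/(7 + 11) + 224*(-152/43)) = 5*(5/18 - 34048/43) = 5*(-612649/774) = -3063245/774 ≈ -3957.7)
t + A = -3063245/774 - 73522 = -59969273/774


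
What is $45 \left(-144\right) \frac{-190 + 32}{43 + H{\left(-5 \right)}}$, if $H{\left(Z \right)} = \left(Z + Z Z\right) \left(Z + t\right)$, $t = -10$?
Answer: $- \frac{1023840}{257} \approx -3983.8$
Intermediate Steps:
$H{\left(Z \right)} = \left(-10 + Z\right) \left(Z + Z^{2}\right)$ ($H{\left(Z \right)} = \left(Z + Z Z\right) \left(Z - 10\right) = \left(Z + Z^{2}\right) \left(-10 + Z\right) = \left(-10 + Z\right) \left(Z + Z^{2}\right)$)
$45 \left(-144\right) \frac{-190 + 32}{43 + H{\left(-5 \right)}} = 45 \left(-144\right) \frac{-190 + 32}{43 - 5 \left(-10 + \left(-5\right)^{2} - -45\right)} = - 6480 \left(- \frac{158}{43 - 5 \left(-10 + 25 + 45\right)}\right) = - 6480 \left(- \frac{158}{43 - 300}\right) = - 6480 \left(- \frac{158}{-257}\right) = - 6480 \left(\left(-158\right) \left(- \frac{1}{257}\right)\right) = \left(-6480\right) \frac{158}{257} = - \frac{1023840}{257}$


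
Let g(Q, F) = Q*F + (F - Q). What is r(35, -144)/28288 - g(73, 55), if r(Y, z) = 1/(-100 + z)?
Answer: -27588381185/6902272 ≈ -3997.0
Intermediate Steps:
g(Q, F) = F - Q + F*Q (g(Q, F) = F*Q + (F - Q) = F - Q + F*Q)
r(35, -144)/28288 - g(73, 55) = 1/(-100 - 144*28288) - (55 - 1*73 + 55*73) = (1/28288)/(-244) - (55 - 73 + 4015) = -1/244*1/28288 - 1*3997 = -1/6902272 - 3997 = -27588381185/6902272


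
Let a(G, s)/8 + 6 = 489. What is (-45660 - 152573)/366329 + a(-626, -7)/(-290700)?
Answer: -4920152363/8874320025 ≈ -0.55443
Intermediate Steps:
a(G, s) = 3864 (a(G, s) = -48 + 8*489 = -48 + 3912 = 3864)
(-45660 - 152573)/366329 + a(-626, -7)/(-290700) = (-45660 - 152573)/366329 + 3864/(-290700) = -198233*1/366329 + 3864*(-1/290700) = -198233/366329 - 322/24225 = -4920152363/8874320025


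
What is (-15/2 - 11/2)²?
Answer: 169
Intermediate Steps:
(-15/2 - 11/2)² = (-13)² = 169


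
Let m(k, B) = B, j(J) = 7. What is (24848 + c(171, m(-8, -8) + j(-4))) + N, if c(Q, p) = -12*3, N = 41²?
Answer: 26493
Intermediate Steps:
N = 1681
c(Q, p) = -36
(24848 + c(171, m(-8, -8) + j(-4))) + N = (24848 - 36) + 1681 = 24812 + 1681 = 26493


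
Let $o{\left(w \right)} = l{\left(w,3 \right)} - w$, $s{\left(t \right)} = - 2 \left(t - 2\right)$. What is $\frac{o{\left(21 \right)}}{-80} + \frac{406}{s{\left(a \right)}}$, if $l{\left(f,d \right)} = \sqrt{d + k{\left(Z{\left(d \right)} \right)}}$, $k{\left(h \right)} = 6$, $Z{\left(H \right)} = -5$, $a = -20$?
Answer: $\frac{4159}{440} \approx 9.4523$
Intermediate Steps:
$s{\left(t \right)} = 4 - 2 t$ ($s{\left(t \right)} = - 2 \left(-2 + t\right) = 4 - 2 t$)
$l{\left(f,d \right)} = \sqrt{6 + d}$ ($l{\left(f,d \right)} = \sqrt{d + 6} = \sqrt{6 + d}$)
$o{\left(w \right)} = 3 - w$ ($o{\left(w \right)} = \sqrt{6 + 3} - w = \sqrt{9} - w = 3 - w$)
$\frac{o{\left(21 \right)}}{-80} + \frac{406}{s{\left(a \right)}} = \frac{3 - 21}{-80} + \frac{406}{4 - -40} = \left(3 - 21\right) \left(- \frac{1}{80}\right) + \frac{406}{4 + 40} = \left(-18\right) \left(- \frac{1}{80}\right) + \frac{406}{44} = \frac{9}{40} + 406 \cdot \frac{1}{44} = \frac{9}{40} + \frac{203}{22} = \frac{4159}{440}$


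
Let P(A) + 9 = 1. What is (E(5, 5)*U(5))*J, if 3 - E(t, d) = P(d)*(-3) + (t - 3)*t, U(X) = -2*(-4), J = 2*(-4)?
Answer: 1984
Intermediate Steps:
P(A) = -8 (P(A) = -9 + 1 = -8)
J = -8
U(X) = 8
E(t, d) = -21 - t*(-3 + t) (E(t, d) = 3 - (-8*(-3) + (t - 3)*t) = 3 - (24 + (-3 + t)*t) = 3 - (24 + t*(-3 + t)) = 3 + (-24 - t*(-3 + t)) = -21 - t*(-3 + t))
(E(5, 5)*U(5))*J = ((-21 - 1*5**2 + 3*5)*8)*(-8) = ((-21 - 1*25 + 15)*8)*(-8) = ((-21 - 25 + 15)*8)*(-8) = -31*8*(-8) = -248*(-8) = 1984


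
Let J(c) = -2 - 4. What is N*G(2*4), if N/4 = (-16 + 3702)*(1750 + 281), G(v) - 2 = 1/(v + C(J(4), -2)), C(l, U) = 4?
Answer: 62385550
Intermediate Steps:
J(c) = -6
G(v) = 2 + 1/(4 + v) (G(v) = 2 + 1/(v + 4) = 2 + 1/(4 + v))
N = 29945064 (N = 4*((-16 + 3702)*(1750 + 281)) = 4*(3686*2031) = 4*7486266 = 29945064)
N*G(2*4) = 29945064*((9 + 2*(2*4))/(4 + 2*4)) = 29945064*((9 + 2*8)/(4 + 8)) = 29945064*((9 + 16)/12) = 29945064*((1/12)*25) = 29945064*(25/12) = 62385550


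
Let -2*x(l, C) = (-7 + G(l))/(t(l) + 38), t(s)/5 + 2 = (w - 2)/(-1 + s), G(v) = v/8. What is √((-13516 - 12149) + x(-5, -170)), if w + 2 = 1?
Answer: I*√410638/4 ≈ 160.2*I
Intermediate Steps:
w = -1 (w = -2 + 1 = -1)
G(v) = v/8 (G(v) = v*(⅛) = v/8)
t(s) = -10 - 15/(-1 + s) (t(s) = -10 + 5*((-1 - 2)/(-1 + s)) = -10 + 5*(-3/(-1 + s)) = -10 - 15/(-1 + s))
x(l, C) = -(-7 + l/8)/(2*(38 + 5*(-1 - 2*l)/(-1 + l))) (x(l, C) = -(-7 + l/8)/(2*(5*(-1 - 2*l)/(-1 + l) + 38)) = -(-7 + l/8)/(2*(38 + 5*(-1 - 2*l)/(-1 + l))))
√((-13516 - 12149) + x(-5, -170)) = √((-13516 - 12149) - (-1 - 5)*(-56 - 5)/(-688 + 448*(-5))) = √(-25665 - 1*(-6)*(-61)/(-688 - 2240)) = √(-25665 - 1*(-6)*(-61)/(-2928)) = √(-25665 - 1*(-1/2928)*(-6)*(-61)) = √(-25665 + ⅛) = √(-205319/8) = I*√410638/4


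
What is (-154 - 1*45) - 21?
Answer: -220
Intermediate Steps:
(-154 - 1*45) - 21 = (-154 - 45) - 1*21 = -199 - 21 = -220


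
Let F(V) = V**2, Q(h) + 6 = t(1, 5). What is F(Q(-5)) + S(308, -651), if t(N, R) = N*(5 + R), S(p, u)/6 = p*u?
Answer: -1203032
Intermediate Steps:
S(p, u) = 6*p*u (S(p, u) = 6*(p*u) = 6*p*u)
Q(h) = 4 (Q(h) = -6 + 1*(5 + 5) = -6 + 1*10 = -6 + 10 = 4)
F(Q(-5)) + S(308, -651) = 4**2 + 6*308*(-651) = 16 - 1203048 = -1203032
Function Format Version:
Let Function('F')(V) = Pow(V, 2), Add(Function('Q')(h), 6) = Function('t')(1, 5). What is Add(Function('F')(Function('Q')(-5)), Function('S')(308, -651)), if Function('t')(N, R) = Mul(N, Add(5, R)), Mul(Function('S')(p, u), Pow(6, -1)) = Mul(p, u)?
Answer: -1203032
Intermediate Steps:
Function('S')(p, u) = Mul(6, p, u) (Function('S')(p, u) = Mul(6, Mul(p, u)) = Mul(6, p, u))
Function('Q')(h) = 4 (Function('Q')(h) = Add(-6, Mul(1, Add(5, 5))) = Add(-6, Mul(1, 10)) = Add(-6, 10) = 4)
Add(Function('F')(Function('Q')(-5)), Function('S')(308, -651)) = Add(Pow(4, 2), Mul(6, 308, -651)) = Add(16, -1203048) = -1203032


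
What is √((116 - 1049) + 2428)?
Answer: √1495 ≈ 38.665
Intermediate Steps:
√((116 - 1049) + 2428) = √(-933 + 2428) = √1495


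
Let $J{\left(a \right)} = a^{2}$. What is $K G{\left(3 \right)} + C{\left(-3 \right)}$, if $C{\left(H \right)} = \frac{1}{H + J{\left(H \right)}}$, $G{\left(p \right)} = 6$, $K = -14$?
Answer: $- \frac{503}{6} \approx -83.833$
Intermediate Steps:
$C{\left(H \right)} = \frac{1}{H + H^{2}}$
$K G{\left(3 \right)} + C{\left(-3 \right)} = \left(-14\right) 6 + \frac{1}{\left(-3\right) \left(1 - 3\right)} = -84 - \frac{1}{3 \left(-2\right)} = -84 - - \frac{1}{6} = -84 + \frac{1}{6} = - \frac{503}{6}$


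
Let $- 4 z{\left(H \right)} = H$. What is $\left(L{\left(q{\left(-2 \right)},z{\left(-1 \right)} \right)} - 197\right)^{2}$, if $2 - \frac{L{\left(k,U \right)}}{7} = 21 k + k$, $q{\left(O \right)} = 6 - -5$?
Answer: $3523129$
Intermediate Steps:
$q{\left(O \right)} = 11$ ($q{\left(O \right)} = 6 + 5 = 11$)
$z{\left(H \right)} = - \frac{H}{4}$
$L{\left(k,U \right)} = 14 - 154 k$ ($L{\left(k,U \right)} = 14 - 7 \left(21 k + k\right) = 14 - 7 \cdot 22 k = 14 - 154 k$)
$\left(L{\left(q{\left(-2 \right)},z{\left(-1 \right)} \right)} - 197\right)^{2} = \left(\left(14 - 1694\right) - 197\right)^{2} = \left(-1680 - 197\right)^{2} = \left(-1877\right)^{2} = 3523129$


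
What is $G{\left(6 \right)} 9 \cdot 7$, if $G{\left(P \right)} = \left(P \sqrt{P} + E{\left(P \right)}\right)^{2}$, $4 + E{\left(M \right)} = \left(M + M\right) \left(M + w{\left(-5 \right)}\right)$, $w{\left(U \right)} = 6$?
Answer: $1248408 + 105840 \sqrt{6} \approx 1.5077 \cdot 10^{6}$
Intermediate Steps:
$E{\left(M \right)} = -4 + 2 M \left(6 + M\right)$ ($E{\left(M \right)} = -4 + \left(M + M\right) \left(M + 6\right) = -4 + 2 M \left(6 + M\right)$)
$G{\left(P \right)} = \left(-4 + P^{\frac{3}{2}} + 2 P^{2} + 12 P\right)^{2}$ ($G{\left(P \right)} = \left(P \sqrt{P} + \left(-4 + 2 P^{2} + 12 P\right)\right)^{2} = \left(P^{\frac{3}{2}} + \left(-4 + 2 P^{2} + 12 P\right)\right)^{2} = \left(-4 + P^{\frac{3}{2}} + 2 P^{2} + 12 P\right)^{2}$)
$G{\left(6 \right)} 9 \cdot 7 = \left(-4 + 6^{\frac{3}{2}} + 2 \cdot 6^{2} + 12 \cdot 6\right)^{2} \cdot 9 \cdot 7 = \left(-4 + 6 \sqrt{6} + 2 \cdot 36 + 72\right)^{2} \cdot 9 \cdot 7 = \left(-4 + 6 \sqrt{6} + 72 + 72\right)^{2} \cdot 9 \cdot 7 = \left(140 + 6 \sqrt{6}\right)^{2} \cdot 9 \cdot 7 = 9 \left(140 + 6 \sqrt{6}\right)^{2} \cdot 7 = 63 \left(140 + 6 \sqrt{6}\right)^{2}$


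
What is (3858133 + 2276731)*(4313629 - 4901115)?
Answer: -3604146711904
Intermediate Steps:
(3858133 + 2276731)*(4313629 - 4901115) = 6134864*(-587486) = -3604146711904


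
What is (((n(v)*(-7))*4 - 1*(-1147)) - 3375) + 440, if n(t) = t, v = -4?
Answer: -1676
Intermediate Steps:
(((n(v)*(-7))*4 - 1*(-1147)) - 3375) + 440 = ((-4*(-7)*4 - 1*(-1147)) - 3375) + 440 = ((28*4 + 1147) - 3375) + 440 = ((112 + 1147) - 3375) + 440 = (1259 - 3375) + 440 = -2116 + 440 = -1676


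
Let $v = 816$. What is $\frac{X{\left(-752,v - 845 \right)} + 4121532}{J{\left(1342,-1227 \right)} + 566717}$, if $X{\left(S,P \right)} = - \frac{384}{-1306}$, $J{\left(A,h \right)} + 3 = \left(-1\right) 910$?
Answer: $\frac{672840147}{92367503} \approx 7.2844$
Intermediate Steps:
$J{\left(A,h \right)} = -913$ ($J{\left(A,h \right)} = -3 - 910 = -913$)
$X{\left(S,P \right)} = \frac{192}{653}$ ($X{\left(S,P \right)} = \left(-384\right) \left(- \frac{1}{1306}\right) = \frac{192}{653}$)
$\frac{X{\left(-752,v - 845 \right)} + 4121532}{J{\left(1342,-1227 \right)} + 566717} = \frac{\frac{192}{653} + 4121532}{-913 + 566717} = \frac{2691360588}{653 \cdot 565804} = \frac{2691360588}{653} \cdot \frac{1}{565804} = \frac{672840147}{92367503}$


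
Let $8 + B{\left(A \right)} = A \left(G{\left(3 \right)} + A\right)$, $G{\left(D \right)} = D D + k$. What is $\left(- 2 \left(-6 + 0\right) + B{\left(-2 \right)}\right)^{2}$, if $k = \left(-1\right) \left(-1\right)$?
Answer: $144$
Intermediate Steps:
$k = 1$
$G{\left(D \right)} = 1 + D^{2}$ ($G{\left(D \right)} = D D + 1 = D^{2} + 1 = 1 + D^{2}$)
$B{\left(A \right)} = -8 + A \left(10 + A\right)$ ($B{\left(A \right)} = -8 + A \left(\left(1 + 3^{2}\right) + A\right) = -8 + A \left(\left(1 + 9\right) + A\right) = -8 + A \left(10 + A\right)$)
$\left(- 2 \left(-6 + 0\right) + B{\left(-2 \right)}\right)^{2} = \left(- 2 \left(-6 + 0\right) + \left(-8 + \left(-2\right)^{2} + 10 \left(-2\right)\right)\right)^{2} = \left(\left(-2\right) \left(-6\right) - 24\right)^{2} = \left(12 - 24\right)^{2} = \left(-12\right)^{2} = 144$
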